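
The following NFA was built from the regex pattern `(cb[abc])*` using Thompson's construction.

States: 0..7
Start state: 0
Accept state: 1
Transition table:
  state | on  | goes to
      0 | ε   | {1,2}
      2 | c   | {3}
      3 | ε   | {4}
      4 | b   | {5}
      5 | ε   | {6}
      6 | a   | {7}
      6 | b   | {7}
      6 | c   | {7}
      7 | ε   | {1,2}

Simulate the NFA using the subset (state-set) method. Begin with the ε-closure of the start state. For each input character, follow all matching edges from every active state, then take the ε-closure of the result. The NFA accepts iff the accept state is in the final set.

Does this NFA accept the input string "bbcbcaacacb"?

Answer: REJECT

Steps:
start: ε-closure({0}) = {0,1,2}
'b' @ 1: {}  — no active states
rest 'bcbcaacacb' ignored (set empty)
end set {} — state 1 not in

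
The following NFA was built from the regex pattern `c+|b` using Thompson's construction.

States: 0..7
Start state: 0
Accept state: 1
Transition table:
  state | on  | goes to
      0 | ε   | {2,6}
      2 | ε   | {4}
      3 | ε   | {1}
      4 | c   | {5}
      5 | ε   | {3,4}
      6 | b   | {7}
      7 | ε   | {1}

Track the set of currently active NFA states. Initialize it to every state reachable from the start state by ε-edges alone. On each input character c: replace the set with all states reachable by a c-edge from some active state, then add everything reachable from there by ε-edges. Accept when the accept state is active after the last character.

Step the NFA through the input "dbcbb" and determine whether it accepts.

Answer: REJECT

Steps:
start: ε-closure({0}) = {0,2,4,6}
'd' @ 1: {}  — dead — no transitions
rest 'bcbb' ignored (set empty)
end set {} — state 1 not in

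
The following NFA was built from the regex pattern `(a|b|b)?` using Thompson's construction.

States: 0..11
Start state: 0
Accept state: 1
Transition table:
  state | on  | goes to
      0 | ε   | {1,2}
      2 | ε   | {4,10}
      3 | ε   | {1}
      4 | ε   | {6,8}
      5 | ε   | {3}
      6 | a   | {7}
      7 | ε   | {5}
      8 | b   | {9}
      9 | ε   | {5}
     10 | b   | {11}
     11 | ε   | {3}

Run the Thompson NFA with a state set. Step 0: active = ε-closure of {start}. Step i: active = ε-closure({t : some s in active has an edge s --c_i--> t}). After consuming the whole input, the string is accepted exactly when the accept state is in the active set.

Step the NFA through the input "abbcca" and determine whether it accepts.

Answer: REJECT

Trace:
initial (ε-close {0}): {0,1,2,4,6,8,10}
'a' @ 1: {1,3,5,7}  ✓accept
'b' @ 2: {}  — no active states
rest 'bcca' ignored (set empty)
final: {}; accept 1 not in set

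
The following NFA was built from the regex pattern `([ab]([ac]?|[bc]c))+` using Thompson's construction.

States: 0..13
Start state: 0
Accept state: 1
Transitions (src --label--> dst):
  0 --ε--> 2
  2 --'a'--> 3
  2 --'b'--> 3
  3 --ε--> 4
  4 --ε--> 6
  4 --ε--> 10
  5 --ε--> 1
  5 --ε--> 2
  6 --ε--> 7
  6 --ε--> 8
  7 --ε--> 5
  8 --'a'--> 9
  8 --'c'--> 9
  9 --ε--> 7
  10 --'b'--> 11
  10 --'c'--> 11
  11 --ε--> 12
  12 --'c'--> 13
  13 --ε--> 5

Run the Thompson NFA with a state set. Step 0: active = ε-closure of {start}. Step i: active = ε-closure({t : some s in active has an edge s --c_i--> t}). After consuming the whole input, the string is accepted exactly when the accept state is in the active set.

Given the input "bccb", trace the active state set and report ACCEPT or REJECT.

start: ε-closure({0}) = {0,2}
'b' @ 1: {1,2,3,4,5,6,7,8,10}  [accepting]
'c' @ 2: {1,2,5,7,9,11,12}  [accepting]
'c' @ 3: {1,2,5,13}  [accepting]
'b' @ 4: {1,2,3,4,5,6,7,8,10}  [accepting]
final: {1,2,3,4,5,6,7,8,10}; accept 1 in set

Answer: ACCEPT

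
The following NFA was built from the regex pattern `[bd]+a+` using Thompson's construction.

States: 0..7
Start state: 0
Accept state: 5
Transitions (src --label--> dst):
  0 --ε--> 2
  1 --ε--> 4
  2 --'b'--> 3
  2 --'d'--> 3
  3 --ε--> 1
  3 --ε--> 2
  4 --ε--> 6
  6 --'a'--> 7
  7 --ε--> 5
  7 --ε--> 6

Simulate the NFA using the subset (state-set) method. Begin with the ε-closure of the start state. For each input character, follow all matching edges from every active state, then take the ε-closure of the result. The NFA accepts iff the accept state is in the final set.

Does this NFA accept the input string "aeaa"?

Answer: REJECT

Trace:
S₀ = ε-closure({0}) = {0,2}
'a' @ 1: {}  — dead — no transitions
rest 'eaa' ignored (set empty)
after full input: {}  (accept=5 not in)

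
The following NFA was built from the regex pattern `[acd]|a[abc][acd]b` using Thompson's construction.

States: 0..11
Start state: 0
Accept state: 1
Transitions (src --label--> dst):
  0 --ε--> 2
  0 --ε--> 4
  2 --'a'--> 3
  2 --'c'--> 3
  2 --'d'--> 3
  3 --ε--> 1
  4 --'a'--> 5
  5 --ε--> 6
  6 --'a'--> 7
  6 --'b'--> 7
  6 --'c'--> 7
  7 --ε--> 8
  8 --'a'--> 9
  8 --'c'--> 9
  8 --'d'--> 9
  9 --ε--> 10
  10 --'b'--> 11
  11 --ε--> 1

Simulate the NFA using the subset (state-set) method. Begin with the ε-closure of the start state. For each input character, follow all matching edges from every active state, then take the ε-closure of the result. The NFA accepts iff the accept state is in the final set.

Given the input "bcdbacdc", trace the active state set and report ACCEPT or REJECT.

Answer: REJECT

Derivation:
initial (ε-close {0}): {0,2,4}
'b' @ 1: {}  — dead — no transitions
rest 'cdbacdc' ignored (set empty)
end set {} — state 1 not in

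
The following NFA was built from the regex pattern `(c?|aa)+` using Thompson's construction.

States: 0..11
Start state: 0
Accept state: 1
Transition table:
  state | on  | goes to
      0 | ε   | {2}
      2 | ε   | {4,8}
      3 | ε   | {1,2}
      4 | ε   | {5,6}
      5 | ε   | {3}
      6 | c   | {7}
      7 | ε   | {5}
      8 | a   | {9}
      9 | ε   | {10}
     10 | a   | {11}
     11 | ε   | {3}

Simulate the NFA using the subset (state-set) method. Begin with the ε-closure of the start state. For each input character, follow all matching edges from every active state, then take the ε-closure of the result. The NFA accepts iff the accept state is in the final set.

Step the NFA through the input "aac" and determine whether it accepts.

initial (ε-close {0}): {0,1,2,3,4,5,6,8}
'a' @ 1: {9,10}
'a' @ 2: {1,2,3,4,5,6,8,11}  (accept∈set)
'c' @ 3: {1,2,3,4,5,6,7,8}  (accept∈set)
final: {1,2,3,4,5,6,7,8}; accept 1 in set

Answer: ACCEPT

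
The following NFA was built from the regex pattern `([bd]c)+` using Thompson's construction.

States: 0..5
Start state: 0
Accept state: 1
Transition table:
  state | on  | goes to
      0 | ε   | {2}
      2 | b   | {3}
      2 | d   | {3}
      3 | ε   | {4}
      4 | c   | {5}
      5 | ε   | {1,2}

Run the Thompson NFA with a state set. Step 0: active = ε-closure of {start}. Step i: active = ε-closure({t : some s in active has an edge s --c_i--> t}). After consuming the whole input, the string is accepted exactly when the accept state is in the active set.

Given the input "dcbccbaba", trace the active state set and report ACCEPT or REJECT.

start: ε-closure({0}) = {0,2}
'd' @ 1: {3,4}
'c' @ 2: {1,2,5}  (accept∈set)
'b' @ 3: {3,4}
'c' @ 4: {1,2,5}  (accept∈set)
'c' @ 5: {}  — no active states
rest 'baba' ignored (set empty)
final: {}; accept 1 not in set

Answer: REJECT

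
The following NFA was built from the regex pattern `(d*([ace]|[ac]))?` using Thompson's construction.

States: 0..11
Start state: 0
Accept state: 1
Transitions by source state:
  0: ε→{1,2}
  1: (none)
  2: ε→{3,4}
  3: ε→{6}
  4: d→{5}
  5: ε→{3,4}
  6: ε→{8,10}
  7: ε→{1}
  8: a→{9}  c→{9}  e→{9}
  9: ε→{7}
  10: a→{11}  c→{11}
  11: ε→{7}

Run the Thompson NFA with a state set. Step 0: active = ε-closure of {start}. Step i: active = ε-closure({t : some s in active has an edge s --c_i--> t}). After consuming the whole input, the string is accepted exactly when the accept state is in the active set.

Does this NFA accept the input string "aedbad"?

Answer: REJECT

Steps:
S₀ = ε-closure({0}) = {0,1,2,3,4,6,8,10}
'a' @ 1: {1,7,9,11}  (accept∈set)
'e' @ 2: {}  — no active states
rest 'dbad' ignored (set empty)
final: {}; accept 1 not in set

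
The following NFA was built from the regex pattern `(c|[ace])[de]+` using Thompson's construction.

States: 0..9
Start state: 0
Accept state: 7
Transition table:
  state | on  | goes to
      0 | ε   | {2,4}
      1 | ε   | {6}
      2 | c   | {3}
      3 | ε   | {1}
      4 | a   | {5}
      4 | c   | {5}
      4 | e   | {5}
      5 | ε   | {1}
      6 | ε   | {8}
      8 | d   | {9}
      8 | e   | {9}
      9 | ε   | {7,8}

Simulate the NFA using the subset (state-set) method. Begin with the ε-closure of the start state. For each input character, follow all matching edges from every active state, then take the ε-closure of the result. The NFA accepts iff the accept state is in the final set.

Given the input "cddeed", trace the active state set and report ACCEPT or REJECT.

Answer: ACCEPT

Steps:
initial (ε-close {0}): {0,2,4}
'c' @ 1: {1,3,5,6,8}
'd' @ 2: {7,8,9}  [accepting]
'd' @ 3: {7,8,9}  [accepting]
'e' @ 4: {7,8,9}  [accepting]
'e' @ 5: {7,8,9}  [accepting]
'd' @ 6: {7,8,9}  [accepting]
final: {7,8,9}; accept 7 in set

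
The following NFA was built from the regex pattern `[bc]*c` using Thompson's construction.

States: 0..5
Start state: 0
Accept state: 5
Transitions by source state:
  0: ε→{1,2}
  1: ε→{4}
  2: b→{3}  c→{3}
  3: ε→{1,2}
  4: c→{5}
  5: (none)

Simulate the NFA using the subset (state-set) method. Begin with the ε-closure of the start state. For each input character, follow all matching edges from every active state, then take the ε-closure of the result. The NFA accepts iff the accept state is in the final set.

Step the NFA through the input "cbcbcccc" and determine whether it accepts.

Answer: ACCEPT

Derivation:
start: ε-closure({0}) = {0,1,2,4}
'c' @ 1: {1,2,3,4,5}  [accepting]
'b' @ 2: {1,2,3,4}
'c' @ 3: {1,2,3,4,5}  [accepting]
'b' @ 4: {1,2,3,4}
'c' @ 5: {1,2,3,4,5}  [accepting]
'c' @ 6: {1,2,3,4,5}  [accepting]
'c' @ 7: {1,2,3,4,5}  [accepting]
'c' @ 8: {1,2,3,4,5}  [accepting]
end set {1,2,3,4,5} — state 5 in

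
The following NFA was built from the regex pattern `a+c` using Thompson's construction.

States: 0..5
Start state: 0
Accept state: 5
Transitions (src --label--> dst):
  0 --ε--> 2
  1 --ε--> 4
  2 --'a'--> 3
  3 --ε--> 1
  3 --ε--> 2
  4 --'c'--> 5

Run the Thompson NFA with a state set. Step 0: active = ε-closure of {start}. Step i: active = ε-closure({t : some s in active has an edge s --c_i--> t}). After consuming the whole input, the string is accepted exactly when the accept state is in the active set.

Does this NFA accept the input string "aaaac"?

S₀ = ε-closure({0}) = {0,2}
'a' @ 1: {1,2,3,4}
'a' @ 2: {1,2,3,4}
'a' @ 3: {1,2,3,4}
'a' @ 4: {1,2,3,4}
'c' @ 5: {5}  (accept∈set)
after full input: {5}  (accept=5 in)

Answer: ACCEPT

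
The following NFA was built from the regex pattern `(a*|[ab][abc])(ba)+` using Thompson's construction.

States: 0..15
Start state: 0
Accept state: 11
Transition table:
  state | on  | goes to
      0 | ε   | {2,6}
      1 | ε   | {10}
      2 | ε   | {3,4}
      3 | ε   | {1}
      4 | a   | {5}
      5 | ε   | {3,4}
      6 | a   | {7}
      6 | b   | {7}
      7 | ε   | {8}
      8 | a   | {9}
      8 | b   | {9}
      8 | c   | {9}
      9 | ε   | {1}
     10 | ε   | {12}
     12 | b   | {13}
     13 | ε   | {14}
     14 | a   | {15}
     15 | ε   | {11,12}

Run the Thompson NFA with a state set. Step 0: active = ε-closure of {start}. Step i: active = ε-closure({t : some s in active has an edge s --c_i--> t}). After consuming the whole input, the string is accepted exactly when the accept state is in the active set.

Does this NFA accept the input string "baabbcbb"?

S₀ = ε-closure({0}) = {0,1,2,3,4,6,10,12}
'b' @ 1: {7,8,13,14}
'a' @ 2: {1,9,10,11,12,15}  (accept∈set)
'a' @ 3: {}  — no active states
rest 'bbcbb' ignored (set empty)
end set {} — state 11 not in

Answer: REJECT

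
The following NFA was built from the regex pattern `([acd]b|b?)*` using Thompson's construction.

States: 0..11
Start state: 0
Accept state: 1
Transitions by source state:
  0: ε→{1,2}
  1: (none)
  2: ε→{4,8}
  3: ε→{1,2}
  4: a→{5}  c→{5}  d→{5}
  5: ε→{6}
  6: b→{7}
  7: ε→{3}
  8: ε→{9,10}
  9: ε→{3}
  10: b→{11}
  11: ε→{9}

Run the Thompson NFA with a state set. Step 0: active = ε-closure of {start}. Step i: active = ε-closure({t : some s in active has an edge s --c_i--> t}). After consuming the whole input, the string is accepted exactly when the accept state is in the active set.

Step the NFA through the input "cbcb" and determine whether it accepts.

Answer: ACCEPT

Derivation:
start: ε-closure({0}) = {0,1,2,3,4,8,9,10}
'c' @ 1: {5,6}
'b' @ 2: {1,2,3,4,7,8,9,10}  ✓accept
'c' @ 3: {5,6}
'b' @ 4: {1,2,3,4,7,8,9,10}  ✓accept
end set {1,2,3,4,7,8,9,10} — state 1 in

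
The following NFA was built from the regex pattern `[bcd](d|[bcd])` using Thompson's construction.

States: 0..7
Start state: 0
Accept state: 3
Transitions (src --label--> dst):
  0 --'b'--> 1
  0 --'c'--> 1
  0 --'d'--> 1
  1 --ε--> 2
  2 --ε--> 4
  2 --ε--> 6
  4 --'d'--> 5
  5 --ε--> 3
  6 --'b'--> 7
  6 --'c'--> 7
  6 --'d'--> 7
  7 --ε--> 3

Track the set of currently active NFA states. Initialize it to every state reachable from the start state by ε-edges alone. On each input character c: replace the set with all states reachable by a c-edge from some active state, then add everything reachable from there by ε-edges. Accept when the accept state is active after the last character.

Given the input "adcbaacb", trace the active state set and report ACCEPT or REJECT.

start: ε-closure({0}) = {0}
'a' @ 1: {}  — state set empty
rest 'dcbaacb' ignored (set empty)
final: {}; accept 3 not in set

Answer: REJECT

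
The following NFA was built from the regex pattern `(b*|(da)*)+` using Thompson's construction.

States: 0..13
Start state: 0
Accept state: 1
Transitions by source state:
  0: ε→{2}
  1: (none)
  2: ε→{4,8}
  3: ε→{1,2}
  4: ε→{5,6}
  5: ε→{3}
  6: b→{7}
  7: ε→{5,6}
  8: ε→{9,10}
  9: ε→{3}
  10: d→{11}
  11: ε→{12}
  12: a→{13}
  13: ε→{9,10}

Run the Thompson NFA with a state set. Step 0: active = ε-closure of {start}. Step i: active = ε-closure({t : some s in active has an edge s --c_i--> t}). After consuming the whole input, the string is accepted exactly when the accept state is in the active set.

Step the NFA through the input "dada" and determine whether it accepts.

start: ε-closure({0}) = {0,1,2,3,4,5,6,8,9,10}
'd' @ 1: {11,12}
'a' @ 2: {1,2,3,4,5,6,8,9,10,13}  [accepting]
'd' @ 3: {11,12}
'a' @ 4: {1,2,3,4,5,6,8,9,10,13}  [accepting]
final: {1,2,3,4,5,6,8,9,10,13}; accept 1 in set

Answer: ACCEPT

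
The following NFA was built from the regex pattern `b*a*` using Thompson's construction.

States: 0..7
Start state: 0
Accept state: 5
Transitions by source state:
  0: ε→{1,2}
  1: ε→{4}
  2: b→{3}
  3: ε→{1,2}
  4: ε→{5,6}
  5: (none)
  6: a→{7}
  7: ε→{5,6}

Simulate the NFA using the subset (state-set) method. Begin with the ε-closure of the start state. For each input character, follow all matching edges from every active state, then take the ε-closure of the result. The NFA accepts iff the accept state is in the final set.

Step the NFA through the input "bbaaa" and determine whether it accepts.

Answer: ACCEPT

Trace:
initial (ε-close {0}): {0,1,2,4,5,6}
'b' @ 1: {1,2,3,4,5,6}  ✓accept
'b' @ 2: {1,2,3,4,5,6}  ✓accept
'a' @ 3: {5,6,7}  ✓accept
'a' @ 4: {5,6,7}  ✓accept
'a' @ 5: {5,6,7}  ✓accept
end set {5,6,7} — state 5 in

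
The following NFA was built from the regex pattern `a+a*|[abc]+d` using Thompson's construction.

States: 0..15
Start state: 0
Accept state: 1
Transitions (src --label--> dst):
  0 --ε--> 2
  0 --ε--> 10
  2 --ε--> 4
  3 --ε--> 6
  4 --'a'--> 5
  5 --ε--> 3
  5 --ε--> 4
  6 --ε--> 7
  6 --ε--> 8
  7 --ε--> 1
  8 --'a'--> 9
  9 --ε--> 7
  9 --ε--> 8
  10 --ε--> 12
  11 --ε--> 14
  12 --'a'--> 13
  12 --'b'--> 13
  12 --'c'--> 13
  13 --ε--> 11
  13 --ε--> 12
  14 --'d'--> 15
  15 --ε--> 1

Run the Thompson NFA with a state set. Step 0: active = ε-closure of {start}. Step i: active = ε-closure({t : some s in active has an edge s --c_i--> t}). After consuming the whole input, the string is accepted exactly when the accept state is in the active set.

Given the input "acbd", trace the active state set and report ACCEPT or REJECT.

Answer: ACCEPT

Steps:
start: ε-closure({0}) = {0,2,4,10,12}
'a' @ 1: {1,3,4,5,6,7,8,11,12,13,14}  [accepting]
'c' @ 2: {11,12,13,14}
'b' @ 3: {11,12,13,14}
'd' @ 4: {1,15}  [accepting]
final: {1,15}; accept 1 in set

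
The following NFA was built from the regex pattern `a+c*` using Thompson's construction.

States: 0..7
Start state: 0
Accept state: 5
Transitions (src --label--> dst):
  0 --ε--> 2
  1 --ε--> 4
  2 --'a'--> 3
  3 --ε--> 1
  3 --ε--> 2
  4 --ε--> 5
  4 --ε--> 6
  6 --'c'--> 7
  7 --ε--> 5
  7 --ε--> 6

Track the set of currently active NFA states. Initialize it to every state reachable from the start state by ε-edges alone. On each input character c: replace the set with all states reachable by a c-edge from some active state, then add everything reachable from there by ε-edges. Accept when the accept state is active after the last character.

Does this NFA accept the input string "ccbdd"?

Answer: REJECT

Steps:
initial (ε-close {0}): {0,2}
'c' @ 1: {}  — dead — no transitions
rest 'cbdd' ignored (set empty)
final: {}; accept 5 not in set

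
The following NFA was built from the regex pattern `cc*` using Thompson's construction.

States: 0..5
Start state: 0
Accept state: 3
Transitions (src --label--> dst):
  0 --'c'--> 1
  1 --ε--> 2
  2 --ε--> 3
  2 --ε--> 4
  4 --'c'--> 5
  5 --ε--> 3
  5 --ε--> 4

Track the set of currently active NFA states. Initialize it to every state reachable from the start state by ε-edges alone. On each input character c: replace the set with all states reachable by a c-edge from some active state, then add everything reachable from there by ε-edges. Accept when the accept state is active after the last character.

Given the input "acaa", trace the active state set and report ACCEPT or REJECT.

start: ε-closure({0}) = {0}
'a' @ 1: {}  — state set empty
rest 'caa' ignored (set empty)
final: {}; accept 3 not in set

Answer: REJECT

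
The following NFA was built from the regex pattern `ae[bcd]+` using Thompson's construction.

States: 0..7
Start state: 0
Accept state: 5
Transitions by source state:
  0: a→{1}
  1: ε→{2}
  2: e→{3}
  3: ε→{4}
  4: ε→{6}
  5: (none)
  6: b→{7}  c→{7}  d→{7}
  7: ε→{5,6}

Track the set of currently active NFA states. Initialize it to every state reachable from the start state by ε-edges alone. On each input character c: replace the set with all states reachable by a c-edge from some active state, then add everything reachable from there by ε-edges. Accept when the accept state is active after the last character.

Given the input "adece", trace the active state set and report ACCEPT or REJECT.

Answer: REJECT

Trace:
start: ε-closure({0}) = {0}
'a' @ 1: {1,2}
'd' @ 2: {}  — state set empty
rest 'ece' ignored (set empty)
after full input: {}  (accept=5 not in)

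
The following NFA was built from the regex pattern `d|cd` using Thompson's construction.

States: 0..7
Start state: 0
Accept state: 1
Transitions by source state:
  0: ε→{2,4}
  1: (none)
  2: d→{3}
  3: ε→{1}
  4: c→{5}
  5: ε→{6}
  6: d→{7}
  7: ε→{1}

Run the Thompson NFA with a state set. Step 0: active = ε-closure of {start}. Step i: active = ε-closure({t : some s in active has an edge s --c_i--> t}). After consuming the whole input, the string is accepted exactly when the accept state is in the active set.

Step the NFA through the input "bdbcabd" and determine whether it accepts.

S₀ = ε-closure({0}) = {0,2,4}
'b' @ 1: {}  — state set empty
rest 'dbcabd' ignored (set empty)
final: {}; accept 1 not in set

Answer: REJECT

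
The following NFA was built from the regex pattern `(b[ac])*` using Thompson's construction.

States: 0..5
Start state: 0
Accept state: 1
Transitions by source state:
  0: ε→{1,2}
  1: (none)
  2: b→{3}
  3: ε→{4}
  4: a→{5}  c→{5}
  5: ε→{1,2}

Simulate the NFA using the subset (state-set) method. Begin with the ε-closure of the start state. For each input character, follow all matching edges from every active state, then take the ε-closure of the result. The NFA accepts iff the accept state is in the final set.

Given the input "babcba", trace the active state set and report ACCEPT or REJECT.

Answer: ACCEPT

Derivation:
initial (ε-close {0}): {0,1,2}
'b' @ 1: {3,4}
'a' @ 2: {1,2,5}  ✓accept
'b' @ 3: {3,4}
'c' @ 4: {1,2,5}  ✓accept
'b' @ 5: {3,4}
'a' @ 6: {1,2,5}  ✓accept
after full input: {1,2,5}  (accept=1 in)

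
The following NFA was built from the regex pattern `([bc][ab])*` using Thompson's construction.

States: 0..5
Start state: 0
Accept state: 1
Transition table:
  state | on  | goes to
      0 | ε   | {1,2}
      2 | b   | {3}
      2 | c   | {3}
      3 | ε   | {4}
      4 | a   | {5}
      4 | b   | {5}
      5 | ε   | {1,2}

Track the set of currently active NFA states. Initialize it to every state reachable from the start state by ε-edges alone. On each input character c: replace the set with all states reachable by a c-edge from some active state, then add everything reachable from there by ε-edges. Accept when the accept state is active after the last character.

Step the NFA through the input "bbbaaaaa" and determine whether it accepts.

start: ε-closure({0}) = {0,1,2}
'b' @ 1: {3,4}
'b' @ 2: {1,2,5}  (accept∈set)
'b' @ 3: {3,4}
'a' @ 4: {1,2,5}  (accept∈set)
'a' @ 5: {}  — no active states
rest 'aaa' ignored (set empty)
final: {}; accept 1 not in set

Answer: REJECT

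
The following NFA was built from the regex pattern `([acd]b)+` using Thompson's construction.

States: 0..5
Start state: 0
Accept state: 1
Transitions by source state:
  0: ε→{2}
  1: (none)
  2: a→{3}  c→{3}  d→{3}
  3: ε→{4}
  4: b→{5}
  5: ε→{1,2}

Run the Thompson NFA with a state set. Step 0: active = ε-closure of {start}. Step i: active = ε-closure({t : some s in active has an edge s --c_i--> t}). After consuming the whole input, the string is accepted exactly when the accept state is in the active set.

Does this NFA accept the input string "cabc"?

Answer: REJECT

Derivation:
start: ε-closure({0}) = {0,2}
'c' @ 1: {3,4}
'a' @ 2: {}  — state set empty
rest 'bc' ignored (set empty)
after full input: {}  (accept=1 not in)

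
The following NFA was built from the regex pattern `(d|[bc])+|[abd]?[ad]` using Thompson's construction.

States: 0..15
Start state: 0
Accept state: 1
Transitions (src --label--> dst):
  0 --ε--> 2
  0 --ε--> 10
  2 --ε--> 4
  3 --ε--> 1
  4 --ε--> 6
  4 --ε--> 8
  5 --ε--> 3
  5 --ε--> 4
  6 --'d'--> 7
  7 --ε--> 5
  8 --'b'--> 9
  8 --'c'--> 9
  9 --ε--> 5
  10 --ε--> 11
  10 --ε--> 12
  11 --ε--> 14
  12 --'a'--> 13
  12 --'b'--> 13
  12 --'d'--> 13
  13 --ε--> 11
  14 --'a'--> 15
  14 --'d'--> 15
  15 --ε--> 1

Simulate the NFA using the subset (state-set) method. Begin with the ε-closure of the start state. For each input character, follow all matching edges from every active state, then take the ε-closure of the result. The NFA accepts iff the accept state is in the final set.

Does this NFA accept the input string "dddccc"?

Answer: ACCEPT

Trace:
S₀ = ε-closure({0}) = {0,2,4,6,8,10,11,12,14}
'd' @ 1: {1,3,4,5,6,7,8,11,13,14,15}  [accepting]
'd' @ 2: {1,3,4,5,6,7,8,15}  [accepting]
'd' @ 3: {1,3,4,5,6,7,8}  [accepting]
'c' @ 4: {1,3,4,5,6,8,9}  [accepting]
'c' @ 5: {1,3,4,5,6,8,9}  [accepting]
'c' @ 6: {1,3,4,5,6,8,9}  [accepting]
after full input: {1,3,4,5,6,8,9}  (accept=1 in)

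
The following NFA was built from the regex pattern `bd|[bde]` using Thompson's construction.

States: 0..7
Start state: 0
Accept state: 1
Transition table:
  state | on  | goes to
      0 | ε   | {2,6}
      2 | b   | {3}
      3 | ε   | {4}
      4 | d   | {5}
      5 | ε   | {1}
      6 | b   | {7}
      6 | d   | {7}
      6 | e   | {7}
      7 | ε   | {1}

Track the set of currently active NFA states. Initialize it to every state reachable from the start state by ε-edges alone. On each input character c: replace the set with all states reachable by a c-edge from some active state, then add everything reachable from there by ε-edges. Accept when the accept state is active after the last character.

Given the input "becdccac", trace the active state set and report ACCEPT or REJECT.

Answer: REJECT

Trace:
start: ε-closure({0}) = {0,2,6}
'b' @ 1: {1,3,4,7}  (accept∈set)
'e' @ 2: {}  — no active states
rest 'cdccac' ignored (set empty)
end set {} — state 1 not in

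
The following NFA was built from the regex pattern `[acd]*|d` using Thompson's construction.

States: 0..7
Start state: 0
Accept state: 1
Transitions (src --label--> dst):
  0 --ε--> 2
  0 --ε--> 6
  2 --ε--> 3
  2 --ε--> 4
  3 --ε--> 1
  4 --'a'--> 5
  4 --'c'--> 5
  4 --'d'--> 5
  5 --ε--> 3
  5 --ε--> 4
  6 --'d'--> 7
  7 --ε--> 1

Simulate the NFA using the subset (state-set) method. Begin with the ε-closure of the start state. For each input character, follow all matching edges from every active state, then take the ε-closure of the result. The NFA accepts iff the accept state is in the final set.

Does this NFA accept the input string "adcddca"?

initial (ε-close {0}): {0,1,2,3,4,6}
'a' @ 1: {1,3,4,5}  ✓accept
'd' @ 2: {1,3,4,5}  ✓accept
'c' @ 3: {1,3,4,5}  ✓accept
'd' @ 4: {1,3,4,5}  ✓accept
'd' @ 5: {1,3,4,5}  ✓accept
'c' @ 6: {1,3,4,5}  ✓accept
'a' @ 7: {1,3,4,5}  ✓accept
end set {1,3,4,5} — state 1 in

Answer: ACCEPT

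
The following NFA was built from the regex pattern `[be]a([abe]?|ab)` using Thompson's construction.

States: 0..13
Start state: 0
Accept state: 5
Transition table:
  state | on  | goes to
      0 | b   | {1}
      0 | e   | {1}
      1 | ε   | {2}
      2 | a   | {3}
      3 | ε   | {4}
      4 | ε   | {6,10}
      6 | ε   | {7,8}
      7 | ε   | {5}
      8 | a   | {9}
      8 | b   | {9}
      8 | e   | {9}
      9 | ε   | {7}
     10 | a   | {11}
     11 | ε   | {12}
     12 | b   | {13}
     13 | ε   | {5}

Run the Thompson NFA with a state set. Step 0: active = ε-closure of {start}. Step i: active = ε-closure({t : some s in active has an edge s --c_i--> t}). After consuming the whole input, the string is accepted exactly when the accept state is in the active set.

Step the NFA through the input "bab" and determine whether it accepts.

initial (ε-close {0}): {0}
'b' @ 1: {1,2}
'a' @ 2: {3,4,5,6,7,8,10}  [accepting]
'b' @ 3: {5,7,9}  [accepting]
end set {5,7,9} — state 5 in

Answer: ACCEPT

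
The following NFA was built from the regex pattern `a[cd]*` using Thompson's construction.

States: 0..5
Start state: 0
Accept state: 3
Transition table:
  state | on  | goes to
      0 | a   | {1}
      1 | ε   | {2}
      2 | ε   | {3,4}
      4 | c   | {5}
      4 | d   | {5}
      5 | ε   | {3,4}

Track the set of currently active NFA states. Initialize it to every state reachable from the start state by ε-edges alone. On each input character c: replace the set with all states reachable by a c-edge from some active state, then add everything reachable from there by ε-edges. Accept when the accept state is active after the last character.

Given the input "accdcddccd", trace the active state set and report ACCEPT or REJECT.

Answer: ACCEPT

Steps:
S₀ = ε-closure({0}) = {0}
'a' @ 1: {1,2,3,4}  (accept∈set)
'c' @ 2: {3,4,5}  (accept∈set)
'c' @ 3: {3,4,5}  (accept∈set)
'd' @ 4: {3,4,5}  (accept∈set)
'c' @ 5: {3,4,5}  (accept∈set)
'd' @ 6: {3,4,5}  (accept∈set)
'd' @ 7: {3,4,5}  (accept∈set)
'c' @ 8: {3,4,5}  (accept∈set)
'c' @ 9: {3,4,5}  (accept∈set)
'd' @ 10: {3,4,5}  (accept∈set)
after full input: {3,4,5}  (accept=3 in)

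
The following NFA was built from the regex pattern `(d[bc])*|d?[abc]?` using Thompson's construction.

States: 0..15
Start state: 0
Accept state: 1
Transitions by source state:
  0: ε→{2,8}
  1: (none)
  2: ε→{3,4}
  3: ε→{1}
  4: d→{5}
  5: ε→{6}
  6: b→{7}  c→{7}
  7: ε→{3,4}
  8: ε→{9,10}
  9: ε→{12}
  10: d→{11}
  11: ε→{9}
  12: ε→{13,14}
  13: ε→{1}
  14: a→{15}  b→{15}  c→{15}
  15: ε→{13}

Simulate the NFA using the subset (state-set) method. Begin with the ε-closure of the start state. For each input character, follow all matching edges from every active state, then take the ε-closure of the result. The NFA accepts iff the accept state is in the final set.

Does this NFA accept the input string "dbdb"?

Answer: ACCEPT

Steps:
start: ε-closure({0}) = {0,1,2,3,4,8,9,10,12,13,14}
'd' @ 1: {1,5,6,9,11,12,13,14}  [accepting]
'b' @ 2: {1,3,4,7,13,15}  [accepting]
'd' @ 3: {5,6}
'b' @ 4: {1,3,4,7}  [accepting]
final: {1,3,4,7}; accept 1 in set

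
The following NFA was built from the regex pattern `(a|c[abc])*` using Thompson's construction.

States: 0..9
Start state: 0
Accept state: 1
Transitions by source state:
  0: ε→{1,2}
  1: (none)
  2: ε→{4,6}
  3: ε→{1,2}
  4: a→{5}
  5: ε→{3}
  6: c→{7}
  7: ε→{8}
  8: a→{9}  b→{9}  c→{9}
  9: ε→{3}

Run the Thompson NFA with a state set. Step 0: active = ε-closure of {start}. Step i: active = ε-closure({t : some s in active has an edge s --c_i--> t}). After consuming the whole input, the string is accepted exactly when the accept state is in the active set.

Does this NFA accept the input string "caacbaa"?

Answer: ACCEPT

Steps:
initial (ε-close {0}): {0,1,2,4,6}
'c' @ 1: {7,8}
'a' @ 2: {1,2,3,4,6,9}  (accept∈set)
'a' @ 3: {1,2,3,4,5,6}  (accept∈set)
'c' @ 4: {7,8}
'b' @ 5: {1,2,3,4,6,9}  (accept∈set)
'a' @ 6: {1,2,3,4,5,6}  (accept∈set)
'a' @ 7: {1,2,3,4,5,6}  (accept∈set)
final: {1,2,3,4,5,6}; accept 1 in set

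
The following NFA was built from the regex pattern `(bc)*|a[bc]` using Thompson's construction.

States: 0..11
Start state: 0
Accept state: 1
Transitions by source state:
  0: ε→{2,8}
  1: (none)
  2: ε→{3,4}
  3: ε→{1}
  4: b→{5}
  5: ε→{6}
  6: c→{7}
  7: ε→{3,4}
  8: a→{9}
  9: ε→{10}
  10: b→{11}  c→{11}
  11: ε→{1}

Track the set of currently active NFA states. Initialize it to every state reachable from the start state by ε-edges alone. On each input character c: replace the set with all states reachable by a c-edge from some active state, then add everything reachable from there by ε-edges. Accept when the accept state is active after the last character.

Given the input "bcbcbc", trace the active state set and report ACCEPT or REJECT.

Answer: ACCEPT

Steps:
S₀ = ε-closure({0}) = {0,1,2,3,4,8}
'b' @ 1: {5,6}
'c' @ 2: {1,3,4,7}  (accept∈set)
'b' @ 3: {5,6}
'c' @ 4: {1,3,4,7}  (accept∈set)
'b' @ 5: {5,6}
'c' @ 6: {1,3,4,7}  (accept∈set)
final: {1,3,4,7}; accept 1 in set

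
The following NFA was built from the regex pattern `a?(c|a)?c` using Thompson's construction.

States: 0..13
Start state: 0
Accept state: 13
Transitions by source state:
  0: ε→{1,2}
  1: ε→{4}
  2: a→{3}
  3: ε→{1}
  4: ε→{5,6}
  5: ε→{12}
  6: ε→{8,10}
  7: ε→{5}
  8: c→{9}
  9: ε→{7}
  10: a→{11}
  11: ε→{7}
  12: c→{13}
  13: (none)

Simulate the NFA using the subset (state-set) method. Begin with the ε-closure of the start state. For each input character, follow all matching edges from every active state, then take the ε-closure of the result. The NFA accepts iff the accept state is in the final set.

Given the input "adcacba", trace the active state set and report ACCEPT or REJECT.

Answer: REJECT

Derivation:
initial (ε-close {0}): {0,1,2,4,5,6,8,10,12}
'a' @ 1: {1,3,4,5,6,7,8,10,11,12}
'd' @ 2: {}  — state set empty
rest 'cacba' ignored (set empty)
final: {}; accept 13 not in set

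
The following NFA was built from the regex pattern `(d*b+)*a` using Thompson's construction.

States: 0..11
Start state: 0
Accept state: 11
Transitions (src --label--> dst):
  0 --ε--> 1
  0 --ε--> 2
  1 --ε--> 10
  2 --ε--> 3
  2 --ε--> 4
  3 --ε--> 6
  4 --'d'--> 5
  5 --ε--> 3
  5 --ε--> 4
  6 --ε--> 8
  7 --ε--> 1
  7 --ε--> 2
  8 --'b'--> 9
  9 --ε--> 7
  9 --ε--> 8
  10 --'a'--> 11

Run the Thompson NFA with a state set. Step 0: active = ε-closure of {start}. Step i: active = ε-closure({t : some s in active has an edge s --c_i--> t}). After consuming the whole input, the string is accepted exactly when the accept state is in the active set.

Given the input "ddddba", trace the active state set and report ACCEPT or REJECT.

Answer: ACCEPT

Derivation:
S₀ = ε-closure({0}) = {0,1,2,3,4,6,8,10}
'd' @ 1: {3,4,5,6,8}
'd' @ 2: {3,4,5,6,8}
'd' @ 3: {3,4,5,6,8}
'd' @ 4: {3,4,5,6,8}
'b' @ 5: {1,2,3,4,6,7,8,9,10}
'a' @ 6: {11}  ✓accept
final: {11}; accept 11 in set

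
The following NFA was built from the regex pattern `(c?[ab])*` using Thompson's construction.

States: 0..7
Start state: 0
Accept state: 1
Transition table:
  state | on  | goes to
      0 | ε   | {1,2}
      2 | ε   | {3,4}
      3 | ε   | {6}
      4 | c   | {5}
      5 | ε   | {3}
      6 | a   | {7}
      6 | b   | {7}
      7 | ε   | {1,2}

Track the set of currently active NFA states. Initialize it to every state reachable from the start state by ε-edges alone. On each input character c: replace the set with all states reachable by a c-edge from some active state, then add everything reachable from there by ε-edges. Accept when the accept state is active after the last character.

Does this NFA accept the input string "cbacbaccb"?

Answer: REJECT

Trace:
S₀ = ε-closure({0}) = {0,1,2,3,4,6}
'c' @ 1: {3,5,6}
'b' @ 2: {1,2,3,4,6,7}  [accepting]
'a' @ 3: {1,2,3,4,6,7}  [accepting]
'c' @ 4: {3,5,6}
'b' @ 5: {1,2,3,4,6,7}  [accepting]
'a' @ 6: {1,2,3,4,6,7}  [accepting]
'c' @ 7: {3,5,6}
'c' @ 8: {}  — dead — no transitions
rest 'b' ignored (set empty)
final: {}; accept 1 not in set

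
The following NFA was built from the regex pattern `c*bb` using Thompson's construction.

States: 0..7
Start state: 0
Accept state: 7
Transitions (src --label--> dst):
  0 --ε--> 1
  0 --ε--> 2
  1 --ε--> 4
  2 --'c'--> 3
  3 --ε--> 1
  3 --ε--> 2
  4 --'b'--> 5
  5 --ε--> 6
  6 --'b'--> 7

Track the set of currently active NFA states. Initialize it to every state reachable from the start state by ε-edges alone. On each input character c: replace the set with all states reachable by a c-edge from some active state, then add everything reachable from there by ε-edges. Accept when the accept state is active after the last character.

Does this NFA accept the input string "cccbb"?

initial (ε-close {0}): {0,1,2,4}
'c' @ 1: {1,2,3,4}
'c' @ 2: {1,2,3,4}
'c' @ 3: {1,2,3,4}
'b' @ 4: {5,6}
'b' @ 5: {7}  (accept∈set)
after full input: {7}  (accept=7 in)

Answer: ACCEPT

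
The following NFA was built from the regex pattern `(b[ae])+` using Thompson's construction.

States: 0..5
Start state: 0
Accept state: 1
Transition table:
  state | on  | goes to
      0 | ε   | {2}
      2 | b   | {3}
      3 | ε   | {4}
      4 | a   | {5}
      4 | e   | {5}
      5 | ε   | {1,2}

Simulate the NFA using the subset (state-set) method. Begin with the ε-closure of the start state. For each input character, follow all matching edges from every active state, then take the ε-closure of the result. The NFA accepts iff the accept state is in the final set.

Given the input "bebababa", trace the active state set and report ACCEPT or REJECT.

S₀ = ε-closure({0}) = {0,2}
'b' @ 1: {3,4}
'e' @ 2: {1,2,5}  ✓accept
'b' @ 3: {3,4}
'a' @ 4: {1,2,5}  ✓accept
'b' @ 5: {3,4}
'a' @ 6: {1,2,5}  ✓accept
'b' @ 7: {3,4}
'a' @ 8: {1,2,5}  ✓accept
end set {1,2,5} — state 1 in

Answer: ACCEPT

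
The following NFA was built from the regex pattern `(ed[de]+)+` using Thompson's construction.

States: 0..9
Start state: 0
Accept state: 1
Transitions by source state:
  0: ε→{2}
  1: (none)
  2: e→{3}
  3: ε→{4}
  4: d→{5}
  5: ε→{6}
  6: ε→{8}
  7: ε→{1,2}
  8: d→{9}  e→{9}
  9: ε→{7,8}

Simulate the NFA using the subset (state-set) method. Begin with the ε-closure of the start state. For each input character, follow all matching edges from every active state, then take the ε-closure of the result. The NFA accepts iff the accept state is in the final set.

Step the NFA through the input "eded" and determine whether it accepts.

S₀ = ε-closure({0}) = {0,2}
'e' @ 1: {3,4}
'd' @ 2: {5,6,8}
'e' @ 3: {1,2,7,8,9}  [accepting]
'd' @ 4: {1,2,7,8,9}  [accepting]
final: {1,2,7,8,9}; accept 1 in set

Answer: ACCEPT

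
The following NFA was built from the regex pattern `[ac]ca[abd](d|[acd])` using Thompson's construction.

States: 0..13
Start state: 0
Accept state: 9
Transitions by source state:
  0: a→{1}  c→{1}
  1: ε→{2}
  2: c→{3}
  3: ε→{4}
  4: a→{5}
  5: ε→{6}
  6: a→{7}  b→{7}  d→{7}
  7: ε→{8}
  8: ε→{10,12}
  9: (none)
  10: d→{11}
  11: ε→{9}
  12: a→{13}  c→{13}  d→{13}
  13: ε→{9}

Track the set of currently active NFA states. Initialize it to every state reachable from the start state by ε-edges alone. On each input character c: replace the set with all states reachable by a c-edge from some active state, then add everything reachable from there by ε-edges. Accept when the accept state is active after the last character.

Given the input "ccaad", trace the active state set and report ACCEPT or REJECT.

start: ε-closure({0}) = {0}
'c' @ 1: {1,2}
'c' @ 2: {3,4}
'a' @ 3: {5,6}
'a' @ 4: {7,8,10,12}
'd' @ 5: {9,11,13}  (accept∈set)
end set {9,11,13} — state 9 in

Answer: ACCEPT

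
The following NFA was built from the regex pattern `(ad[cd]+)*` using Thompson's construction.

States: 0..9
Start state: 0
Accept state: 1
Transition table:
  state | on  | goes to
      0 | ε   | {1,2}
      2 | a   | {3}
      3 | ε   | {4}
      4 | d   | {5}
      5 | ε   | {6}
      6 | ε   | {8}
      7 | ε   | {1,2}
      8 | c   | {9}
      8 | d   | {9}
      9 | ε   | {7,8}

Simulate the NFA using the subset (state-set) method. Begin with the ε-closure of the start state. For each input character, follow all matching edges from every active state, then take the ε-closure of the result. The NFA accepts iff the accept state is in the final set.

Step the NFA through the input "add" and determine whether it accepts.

start: ε-closure({0}) = {0,1,2}
'a' @ 1: {3,4}
'd' @ 2: {5,6,8}
'd' @ 3: {1,2,7,8,9}  ✓accept
after full input: {1,2,7,8,9}  (accept=1 in)

Answer: ACCEPT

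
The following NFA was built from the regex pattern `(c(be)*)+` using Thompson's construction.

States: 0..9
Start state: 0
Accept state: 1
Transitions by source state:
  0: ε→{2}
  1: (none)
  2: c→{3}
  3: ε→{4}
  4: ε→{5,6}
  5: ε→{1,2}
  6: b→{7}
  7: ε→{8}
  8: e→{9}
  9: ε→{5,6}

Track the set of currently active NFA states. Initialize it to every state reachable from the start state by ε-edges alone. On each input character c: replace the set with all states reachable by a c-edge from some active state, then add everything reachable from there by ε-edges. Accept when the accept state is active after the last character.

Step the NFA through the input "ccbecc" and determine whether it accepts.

initial (ε-close {0}): {0,2}
'c' @ 1: {1,2,3,4,5,6}  (accept∈set)
'c' @ 2: {1,2,3,4,5,6}  (accept∈set)
'b' @ 3: {7,8}
'e' @ 4: {1,2,5,6,9}  (accept∈set)
'c' @ 5: {1,2,3,4,5,6}  (accept∈set)
'c' @ 6: {1,2,3,4,5,6}  (accept∈set)
final: {1,2,3,4,5,6}; accept 1 in set

Answer: ACCEPT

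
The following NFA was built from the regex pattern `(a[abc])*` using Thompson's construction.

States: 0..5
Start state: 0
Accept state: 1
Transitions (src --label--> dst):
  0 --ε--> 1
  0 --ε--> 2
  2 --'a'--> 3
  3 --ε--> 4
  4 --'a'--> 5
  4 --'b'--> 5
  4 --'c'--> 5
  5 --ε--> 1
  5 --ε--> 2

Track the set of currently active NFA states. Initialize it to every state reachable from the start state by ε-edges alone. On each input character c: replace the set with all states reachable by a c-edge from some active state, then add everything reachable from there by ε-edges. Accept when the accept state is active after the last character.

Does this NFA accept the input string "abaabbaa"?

S₀ = ε-closure({0}) = {0,1,2}
'a' @ 1: {3,4}
'b' @ 2: {1,2,5}  ✓accept
'a' @ 3: {3,4}
'a' @ 4: {1,2,5}  ✓accept
'b' @ 5: {}  — dead — no transitions
rest 'baa' ignored (set empty)
after full input: {}  (accept=1 not in)

Answer: REJECT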